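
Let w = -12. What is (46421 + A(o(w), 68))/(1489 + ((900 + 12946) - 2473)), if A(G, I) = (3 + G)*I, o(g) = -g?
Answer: 47441/12862 ≈ 3.6885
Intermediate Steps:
A(G, I) = I*(3 + G)
(46421 + A(o(w), 68))/(1489 + ((900 + 12946) - 2473)) = (46421 + 68*(3 - 1*(-12)))/(1489 + ((900 + 12946) - 2473)) = (46421 + 68*(3 + 12))/(1489 + (13846 - 2473)) = (46421 + 68*15)/(1489 + 11373) = (46421 + 1020)/12862 = 47441*(1/12862) = 47441/12862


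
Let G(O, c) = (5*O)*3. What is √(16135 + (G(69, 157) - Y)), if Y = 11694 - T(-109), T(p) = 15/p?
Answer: 7*√1327729/109 ≈ 73.999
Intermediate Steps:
G(O, c) = 15*O
Y = 1274661/109 (Y = 11694 - 15/(-109) = 11694 - 15*(-1)/109 = 11694 - 1*(-15/109) = 11694 + 15/109 = 1274661/109 ≈ 11694.)
√(16135 + (G(69, 157) - Y)) = √(16135 + (15*69 - 1*1274661/109)) = √(16135 + (1035 - 1274661/109)) = √(16135 - 1161846/109) = √(596869/109) = 7*√1327729/109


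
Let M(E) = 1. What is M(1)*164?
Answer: 164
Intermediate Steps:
M(1)*164 = 1*164 = 164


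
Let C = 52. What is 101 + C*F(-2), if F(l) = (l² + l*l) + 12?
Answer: 1141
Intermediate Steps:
F(l) = 12 + 2*l² (F(l) = (l² + l²) + 12 = 2*l² + 12 = 12 + 2*l²)
101 + C*F(-2) = 101 + 52*(12 + 2*(-2)²) = 101 + 52*(12 + 2*4) = 101 + 52*(12 + 8) = 101 + 52*20 = 101 + 1040 = 1141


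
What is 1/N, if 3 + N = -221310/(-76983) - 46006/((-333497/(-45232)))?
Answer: -8557866517/53400159907973 ≈ -0.00016026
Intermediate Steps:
N = -53400159907973/8557866517 (N = -3 + (-221310/(-76983) - 46006/((-333497/(-45232)))) = -3 + (-221310*(-1/76983) - 46006/((-333497*(-1/45232)))) = -3 + (73770/25661 - 46006/333497/45232) = -3 + (73770/25661 - 46006*45232/333497) = -3 + (73770/25661 - 2080943392/333497) = -3 - 53374486308422/8557866517 = -53400159907973/8557866517 ≈ -6239.9)
1/N = 1/(-53400159907973/8557866517) = -8557866517/53400159907973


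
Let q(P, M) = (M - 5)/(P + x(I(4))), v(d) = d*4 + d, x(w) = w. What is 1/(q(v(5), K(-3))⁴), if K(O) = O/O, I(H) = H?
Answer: 707281/256 ≈ 2762.8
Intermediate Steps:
K(O) = 1
v(d) = 5*d (v(d) = 4*d + d = 5*d)
q(P, M) = (-5 + M)/(4 + P) (q(P, M) = (M - 5)/(P + 4) = (-5 + M)/(4 + P))
1/(q(v(5), K(-3))⁴) = 1/(((-5 + 1)/(4 + 5*5))⁴) = 1/((-4/(4 + 25))⁴) = 1/((-4/29)⁴) = 1/(256/707281) = 707281/256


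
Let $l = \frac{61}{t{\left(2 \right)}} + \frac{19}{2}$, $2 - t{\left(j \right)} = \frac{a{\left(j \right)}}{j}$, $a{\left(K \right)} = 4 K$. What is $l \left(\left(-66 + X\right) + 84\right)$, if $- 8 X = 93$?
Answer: $- \frac{1071}{8} \approx -133.88$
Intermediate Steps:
$X = - \frac{93}{8}$ ($X = \left(- \frac{1}{8}\right) 93 = - \frac{93}{8} \approx -11.625$)
$t{\left(j \right)} = -2$ ($t{\left(j \right)} = 2 - \frac{4 j}{j} = 2 - 4 = -2$)
$l = -21$ ($l = \frac{61}{-2} + \frac{19}{2} = 61 \left(- \frac{1}{2}\right) + 19 \cdot \frac{1}{2} = - \frac{61}{2} + \frac{19}{2} = -21$)
$l \left(\left(-66 + X\right) + 84\right) = - 21 \left(\left(-66 - \frac{93}{8}\right) + 84\right) = - 21 \left(- \frac{621}{8} + 84\right) = \left(-21\right) \frac{51}{8} = - \frac{1071}{8}$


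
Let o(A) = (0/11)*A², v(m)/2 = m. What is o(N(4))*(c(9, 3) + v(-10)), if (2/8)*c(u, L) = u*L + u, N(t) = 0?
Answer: 0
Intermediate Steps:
v(m) = 2*m
o(A) = 0 (o(A) = (0*(1/11))*A² = 0*A² = 0)
c(u, L) = 4*u + 4*L*u (c(u, L) = 4*(u*L + u) = 4*(L*u + u) = 4*(u + L*u) = 4*u + 4*L*u)
o(N(4))*(c(9, 3) + v(-10)) = 0*(4*9*(1 + 3) + 2*(-10)) = 0*(4*9*4 - 20) = 0*(144 - 20) = 0*124 = 0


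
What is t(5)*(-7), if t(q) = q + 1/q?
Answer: -182/5 ≈ -36.400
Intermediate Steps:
t(5)*(-7) = (5 + 1/5)*(-7) = (26/5)*(-7) = -182/5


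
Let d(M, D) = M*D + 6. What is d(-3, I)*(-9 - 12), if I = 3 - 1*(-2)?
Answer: 189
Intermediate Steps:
I = 5 (I = 3 + 2 = 5)
d(M, D) = 6 + D*M (d(M, D) = D*M + 6 = 6 + D*M)
d(-3, I)*(-9 - 12) = (6 + 5*(-3))*(-9 - 12) = (6 - 15)*(-21) = -9*(-21) = 189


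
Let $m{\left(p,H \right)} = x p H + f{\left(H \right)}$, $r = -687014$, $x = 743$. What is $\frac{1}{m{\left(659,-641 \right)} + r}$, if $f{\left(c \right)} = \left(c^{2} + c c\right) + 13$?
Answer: $- \frac{1}{313722556} \approx -3.1875 \cdot 10^{-9}$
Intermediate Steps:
$f{\left(c \right)} = 13 + 2 c^{2}$ ($f{\left(c \right)} = \left(c^{2} + c^{2}\right) + 13 = 2 c^{2} + 13 = 13 + 2 c^{2}$)
$m{\left(p,H \right)} = 13 + 2 H^{2} + 743 H p$ ($m{\left(p,H \right)} = 743 p H + \left(13 + 2 H^{2}\right) = 743 H p + \left(13 + 2 H^{2}\right) = 13 + 2 H^{2} + 743 H p$)
$\frac{1}{m{\left(659,-641 \right)} + r} = \frac{1}{\left(13 + 2 \left(-641\right)^{2} + 743 \left(-641\right) 659\right) - 687014} = \frac{1}{\left(13 + 2 \cdot 410881 - 313857317\right) - 687014} = \frac{1}{\left(13 + 821762 - 313857317\right) - 687014} = \frac{1}{-313035542 - 687014} = \frac{1}{-313722556} = - \frac{1}{313722556}$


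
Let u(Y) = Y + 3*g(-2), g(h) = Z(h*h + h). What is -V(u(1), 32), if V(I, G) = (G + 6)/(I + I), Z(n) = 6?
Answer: -1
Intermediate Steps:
g(h) = 6
u(Y) = 18 + Y (u(Y) = Y + 3*6 = Y + 18 = 18 + Y)
V(I, G) = (6 + G)/(2*I) (V(I, G) = (6 + G)/((2*I)) = (6 + G)*(1/(2*I)) = (6 + G)/(2*I))
-V(u(1), 32) = -(6 + 32)/(2*(18 + 1)) = -38/(2*19) = -1*1 = -1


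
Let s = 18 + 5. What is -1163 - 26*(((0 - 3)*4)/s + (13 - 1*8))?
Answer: -29427/23 ≈ -1279.4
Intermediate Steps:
s = 23
-1163 - 26*(((0 - 3)*4)/s + (13 - 1*8)) = -1163 - 26*(((0 - 3)*4)/23 + (13 - 1*8)) = -1163 - 26*(-3*4*(1/23) + (13 - 8)) = -1163 - 26*(-12*1/23 + 5) = -1163 - 26*(-12/23 + 5) = -1163 - 26*103/23 = -1163 - 1*2678/23 = -1163 - 2678/23 = -29427/23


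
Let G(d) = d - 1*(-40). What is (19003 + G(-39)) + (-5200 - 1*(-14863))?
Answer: 28667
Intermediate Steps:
G(d) = 40 + d (G(d) = d + 40 = 40 + d)
(19003 + G(-39)) + (-5200 - 1*(-14863)) = (19003 + (40 - 39)) + (-5200 - 1*(-14863)) = (19003 + 1) + (-5200 + 14863) = 19004 + 9663 = 28667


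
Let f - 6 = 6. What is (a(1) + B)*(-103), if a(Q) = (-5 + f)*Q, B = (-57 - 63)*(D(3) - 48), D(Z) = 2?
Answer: -569281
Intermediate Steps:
f = 12 (f = 6 + 6 = 12)
B = 5520 (B = (-57 - 63)*(2 - 48) = -120*(-46) = 5520)
a(Q) = 7*Q (a(Q) = (-5 + 12)*Q = 7*Q)
(a(1) + B)*(-103) = (7*1 + 5520)*(-103) = (7 + 5520)*(-103) = 5527*(-103) = -569281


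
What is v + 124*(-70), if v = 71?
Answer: -8609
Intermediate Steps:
v + 124*(-70) = 71 + 124*(-70) = 71 - 8680 = -8609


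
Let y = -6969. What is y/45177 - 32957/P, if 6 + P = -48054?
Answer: 384656083/723735540 ≈ 0.53149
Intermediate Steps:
P = -48060 (P = -6 - 48054 = -48060)
y/45177 - 32957/P = -6969/45177 - 32957/(-48060) = -6969*1/45177 - 32957*(-1/48060) = -2323/15059 + 32957/48060 = 384656083/723735540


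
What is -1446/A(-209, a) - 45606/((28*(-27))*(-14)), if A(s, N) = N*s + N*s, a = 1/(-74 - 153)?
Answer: -291098053/368676 ≈ -789.58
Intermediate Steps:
a = -1/227 (a = 1/(-227) = -1/227 ≈ -0.0044053)
A(s, N) = 2*N*s
-1446/A(-209, a) - 45606/((28*(-27))*(-14)) = -1446/(2*(-1/227)*(-209)) - 45606/((28*(-27))*(-14)) = -1446/418/227 - 45606/((-756*(-14))) = -1446*227/418 - 45606/10584 = -164121/209 - 45606*1/10584 = -164121/209 - 7601/1764 = -291098053/368676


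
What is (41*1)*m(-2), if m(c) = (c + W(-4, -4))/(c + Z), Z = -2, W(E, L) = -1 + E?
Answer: 287/4 ≈ 71.750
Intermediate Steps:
m(c) = (-5 + c)/(-2 + c) (m(c) = (c + (-1 - 4))/(c - 2) = (c - 5)/(-2 + c) = (-5 + c)/(-2 + c))
(41*1)*m(-2) = (41*1)*((-5 - 2)/(-2 - 2)) = 41*(-7/(-4)) = 41*(-¼*(-7)) = 41*(7/4) = 287/4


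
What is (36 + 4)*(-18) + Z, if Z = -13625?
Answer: -14345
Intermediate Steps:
(36 + 4)*(-18) + Z = (36 + 4)*(-18) - 13625 = 40*(-18) - 13625 = -720 - 13625 = -14345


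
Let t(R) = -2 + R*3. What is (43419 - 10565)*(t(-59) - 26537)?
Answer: -877727464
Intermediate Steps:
t(R) = -2 + 3*R
(43419 - 10565)*(t(-59) - 26537) = (43419 - 10565)*((-2 + 3*(-59)) - 26537) = 32854*((-2 - 177) - 26537) = 32854*(-179 - 26537) = 32854*(-26716) = -877727464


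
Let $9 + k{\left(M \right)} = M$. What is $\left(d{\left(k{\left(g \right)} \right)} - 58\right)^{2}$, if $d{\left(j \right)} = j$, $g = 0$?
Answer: $4489$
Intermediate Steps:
$k{\left(M \right)} = -9 + M$
$\left(d{\left(k{\left(g \right)} \right)} - 58\right)^{2} = \left(\left(-9 + 0\right) - 58\right)^{2} = \left(-9 - 58\right)^{2} = \left(-67\right)^{2} = 4489$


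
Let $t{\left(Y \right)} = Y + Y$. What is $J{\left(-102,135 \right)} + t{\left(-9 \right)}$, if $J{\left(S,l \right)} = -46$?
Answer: $-64$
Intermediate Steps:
$t{\left(Y \right)} = 2 Y$
$J{\left(-102,135 \right)} + t{\left(-9 \right)} = -46 + 2 \left(-9\right) = -46 - 18 = -64$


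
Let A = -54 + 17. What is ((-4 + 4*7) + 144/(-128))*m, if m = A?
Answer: -6771/8 ≈ -846.38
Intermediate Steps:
A = -37
m = -37
((-4 + 4*7) + 144/(-128))*m = ((-4 + 4*7) + 144/(-128))*(-37) = ((-4 + 28) + 144*(-1/128))*(-37) = (24 - 9/8)*(-37) = (183/8)*(-37) = -6771/8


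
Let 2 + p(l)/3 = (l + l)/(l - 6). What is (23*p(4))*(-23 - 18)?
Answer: 16974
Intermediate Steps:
p(l) = -6 + 6*l/(-6 + l) (p(l) = -6 + 3*((l + l)/(l - 6)) = -6 + 3*((2*l)/(-6 + l)) = -6 + 3*(2*l/(-6 + l)) = -6 + 6*l/(-6 + l))
(23*p(4))*(-23 - 18) = (23*(36/(-6 + 4)))*(-23 - 18) = (23*(36/(-2)))*(-41) = (23*(36*(-1/2)))*(-41) = (23*(-18))*(-41) = -414*(-41) = 16974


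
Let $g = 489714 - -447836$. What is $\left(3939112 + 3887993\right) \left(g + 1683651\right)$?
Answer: $20516415453105$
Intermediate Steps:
$g = 937550$ ($g = 489714 + 447836 = 937550$)
$\left(3939112 + 3887993\right) \left(g + 1683651\right) = \left(3939112 + 3887993\right) \left(937550 + 1683651\right) = 7827105 \cdot 2621201 = 20516415453105$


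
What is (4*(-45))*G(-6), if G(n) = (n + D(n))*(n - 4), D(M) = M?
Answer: -21600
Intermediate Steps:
G(n) = 2*n*(-4 + n) (G(n) = (n + n)*(n - 4) = (2*n)*(-4 + n) = 2*n*(-4 + n))
(4*(-45))*G(-6) = (4*(-45))*(2*(-6)*(-4 - 6)) = -360*(-6)*(-10) = -180*120 = -21600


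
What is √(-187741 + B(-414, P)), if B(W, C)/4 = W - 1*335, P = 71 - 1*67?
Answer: 3*I*√21193 ≈ 436.73*I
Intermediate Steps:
P = 4 (P = 71 - 67 = 4)
B(W, C) = -1340 + 4*W (B(W, C) = 4*(W - 1*335) = 4*(W - 335) = 4*(-335 + W) = -1340 + 4*W)
√(-187741 + B(-414, P)) = √(-187741 + (-1340 + 4*(-414))) = √(-187741 + (-1340 - 1656)) = √(-187741 - 2996) = √(-190737) = 3*I*√21193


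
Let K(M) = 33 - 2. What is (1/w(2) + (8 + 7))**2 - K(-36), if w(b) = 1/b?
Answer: 258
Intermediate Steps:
K(M) = 31
(1/w(2) + (8 + 7))**2 - K(-36) = (1/(1/2) + (8 + 7))**2 - 1*31 = (1/(1/2) + 15)**2 - 31 = (2 + 15)**2 - 31 = 17**2 - 31 = 289 - 31 = 258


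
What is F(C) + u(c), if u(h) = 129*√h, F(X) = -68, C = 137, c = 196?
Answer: 1738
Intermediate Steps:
F(C) + u(c) = -68 + 129*√196 = -68 + 129*14 = -68 + 1806 = 1738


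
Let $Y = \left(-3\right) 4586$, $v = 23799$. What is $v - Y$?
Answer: $37557$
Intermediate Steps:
$Y = -13758$
$v - Y = 23799 - -13758 = 23799 + 13758 = 37557$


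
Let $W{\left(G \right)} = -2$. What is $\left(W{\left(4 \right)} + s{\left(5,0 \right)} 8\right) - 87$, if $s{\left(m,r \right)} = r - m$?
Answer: $-129$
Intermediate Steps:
$\left(W{\left(4 \right)} + s{\left(5,0 \right)} 8\right) - 87 = \left(-2 + \left(0 - 5\right) 8\right) - 87 = \left(-2 - 40\right) - 87 = -42 - 87 = -129$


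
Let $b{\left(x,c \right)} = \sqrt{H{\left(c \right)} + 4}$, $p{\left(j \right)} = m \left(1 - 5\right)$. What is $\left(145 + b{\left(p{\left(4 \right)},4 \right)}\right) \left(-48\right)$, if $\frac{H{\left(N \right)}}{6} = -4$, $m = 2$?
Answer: $-6960 - 96 i \sqrt{5} \approx -6960.0 - 214.66 i$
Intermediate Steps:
$H{\left(N \right)} = -24$ ($H{\left(N \right)} = 6 \left(-4\right) = -24$)
$p{\left(j \right)} = -8$ ($p{\left(j \right)} = 2 \left(1 - 5\right) = 2 \left(-4\right) = -8$)
$b{\left(x,c \right)} = 2 i \sqrt{5}$ ($b{\left(x,c \right)} = \sqrt{-24 + 4} = \sqrt{-20} = 2 i \sqrt{5}$)
$\left(145 + b{\left(p{\left(4 \right)},4 \right)}\right) \left(-48\right) = \left(145 + 2 i \sqrt{5}\right) \left(-48\right) = -6960 - 96 i \sqrt{5}$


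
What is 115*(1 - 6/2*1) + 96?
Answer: -134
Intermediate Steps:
115*(1 - 6/2*1) + 96 = 115*(1 - 6*1/2*1) + 96 = 115*(1 - 3*1) + 96 = 115*(1 - 3) + 96 = 115*(-2) + 96 = -230 + 96 = -134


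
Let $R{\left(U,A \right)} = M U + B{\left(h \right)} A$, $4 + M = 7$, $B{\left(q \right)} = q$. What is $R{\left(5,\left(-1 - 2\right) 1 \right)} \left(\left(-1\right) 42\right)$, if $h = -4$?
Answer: $-1134$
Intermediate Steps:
$M = 3$ ($M = -4 + 7 = 3$)
$R{\left(U,A \right)} = - 4 A + 3 U$ ($R{\left(U,A \right)} = 3 U - 4 A = - 4 A + 3 U$)
$R{\left(5,\left(-1 - 2\right) 1 \right)} \left(\left(-1\right) 42\right) = \left(- 4 \left(-1 - 2\right) 1 + 3 \cdot 5\right) \left(\left(-1\right) 42\right) = \left(- 4 \left(\left(-3\right) 1\right) + 15\right) \left(-42\right) = \left(\left(-4\right) \left(-3\right) + 15\right) \left(-42\right) = \left(12 + 15\right) \left(-42\right) = 27 \left(-42\right) = -1134$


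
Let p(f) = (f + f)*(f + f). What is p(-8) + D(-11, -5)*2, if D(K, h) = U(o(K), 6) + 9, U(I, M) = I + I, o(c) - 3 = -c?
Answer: 330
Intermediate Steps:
o(c) = 3 - c
p(f) = 4*f² (p(f) = (2*f)*(2*f) = 4*f²)
U(I, M) = 2*I
D(K, h) = 15 - 2*K (D(K, h) = 2*(3 - K) + 9 = (6 - 2*K) + 9 = 15 - 2*K)
p(-8) + D(-11, -5)*2 = 4*(-8)² + (15 - 2*(-11))*2 = 4*64 + (15 + 22)*2 = 256 + 37*2 = 256 + 74 = 330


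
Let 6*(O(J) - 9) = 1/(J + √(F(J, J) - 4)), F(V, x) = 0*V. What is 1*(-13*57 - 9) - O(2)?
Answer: -18217/24 + I/24 ≈ -759.04 + 0.041667*I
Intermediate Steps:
F(V, x) = 0
O(J) = 9 + 1/(6*(J + 2*I)) (O(J) = 9 + 1/(6*(J + √(0 - 4))) = 9 + 1/(6*(J + √(-4))) = 9 + 1/(6*(J + 2*I)))
1*(-13*57 - 9) - O(2) = 1*(-13*57 - 9) - (1 + 54*2 + 108*I)/(6*(2 + 2*I)) = 1*(-741 - 9) - (2 - 2*I)/8*(1 + 108 + 108*I)/6 = 1*(-750) - (2 - 2*I)/8*(109 + 108*I)/6 = -750 - (2 - 2*I)*(109 + 108*I)/48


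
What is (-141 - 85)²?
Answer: 51076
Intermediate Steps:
(-141 - 85)² = (-226)² = 51076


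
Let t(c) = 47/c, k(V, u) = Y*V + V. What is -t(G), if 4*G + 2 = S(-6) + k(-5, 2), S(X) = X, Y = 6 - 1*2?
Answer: 188/33 ≈ 5.6970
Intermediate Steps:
Y = 4 (Y = 6 - 2 = 4)
k(V, u) = 5*V (k(V, u) = 4*V + V = 5*V)
G = -33/4 (G = -½ + (-6 + 5*(-5))/4 = -½ + (-6 - 25)/4 = -½ + (¼)*(-31) = -½ - 31/4 = -33/4 ≈ -8.2500)
-t(G) = -47/(-33/4) = -47*(-4)/33 = -1*(-188/33) = 188/33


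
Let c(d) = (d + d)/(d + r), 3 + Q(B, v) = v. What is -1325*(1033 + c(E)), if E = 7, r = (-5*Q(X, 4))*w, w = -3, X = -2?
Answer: -15065250/11 ≈ -1.3696e+6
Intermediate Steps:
Q(B, v) = -3 + v
r = 15 (r = -5*(-3 + 4)*(-3) = -5*1*(-3) = -5*(-3) = 15)
c(d) = 2*d/(15 + d) (c(d) = (d + d)/(d + 15) = (2*d)/(15 + d) = 2*d/(15 + d))
-1325*(1033 + c(E)) = -1325*(1033 + 2*7/(15 + 7)) = -1325*(1033 + 2*7/22) = -1325*(1033 + 2*7*(1/22)) = -1325*(1033 + 7/11) = -1325*11370/11 = -15065250/11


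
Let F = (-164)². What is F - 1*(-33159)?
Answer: 60055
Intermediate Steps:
F = 26896
F - 1*(-33159) = 26896 - 1*(-33159) = 26896 + 33159 = 60055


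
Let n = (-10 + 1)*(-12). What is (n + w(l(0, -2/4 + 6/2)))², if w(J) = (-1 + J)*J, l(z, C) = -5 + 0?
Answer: 19044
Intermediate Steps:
l(z, C) = -5
w(J) = J*(-1 + J)
n = 108 (n = -9*(-12) = 108)
(n + w(l(0, -2/4 + 6/2)))² = (108 - 5*(-1 - 5))² = (108 - 5*(-6))² = (108 + 30)² = 138² = 19044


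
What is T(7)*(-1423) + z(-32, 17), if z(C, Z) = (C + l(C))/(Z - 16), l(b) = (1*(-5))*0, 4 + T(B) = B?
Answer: -4301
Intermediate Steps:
T(B) = -4 + B
l(b) = 0 (l(b) = -5*0 = 0)
z(C, Z) = C/(-16 + Z) (z(C, Z) = (C + 0)/(Z - 16) = C/(-16 + Z))
T(7)*(-1423) + z(-32, 17) = (-4 + 7)*(-1423) - 32/(-16 + 17) = 3*(-1423) - 32/1 = -4269 - 32*1 = -4269 - 32 = -4301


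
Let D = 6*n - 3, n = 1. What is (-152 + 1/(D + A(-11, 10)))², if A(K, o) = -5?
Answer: 93025/4 ≈ 23256.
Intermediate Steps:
D = 3 (D = 6*1 - 3 = 6 - 3 = 3)
(-152 + 1/(D + A(-11, 10)))² = (-152 + 1/(3 - 5))² = (-152 + 1/(-2))² = (-152 - ½)² = (-305/2)² = 93025/4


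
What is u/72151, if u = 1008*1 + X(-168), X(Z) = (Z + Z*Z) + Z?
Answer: 28896/72151 ≈ 0.40049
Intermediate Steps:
X(Z) = Z**2 + 2*Z (X(Z) = (Z + Z**2) + Z = Z**2 + 2*Z)
u = 28896 (u = 1008*1 - 168*(2 - 168) = 1008 - 168*(-166) = 1008 + 27888 = 28896)
u/72151 = 28896/72151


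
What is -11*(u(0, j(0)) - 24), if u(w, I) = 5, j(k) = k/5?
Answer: 209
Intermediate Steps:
j(k) = k/5 (j(k) = k*(⅕) = k/5)
-11*(u(0, j(0)) - 24) = -11*(5 - 24) = -11*(-19) = 209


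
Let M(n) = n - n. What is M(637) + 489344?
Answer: 489344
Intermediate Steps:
M(n) = 0
M(637) + 489344 = 0 + 489344 = 489344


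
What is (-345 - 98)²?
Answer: 196249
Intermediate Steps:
(-345 - 98)² = (-443)² = 196249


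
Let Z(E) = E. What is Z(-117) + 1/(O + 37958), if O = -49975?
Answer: -1405990/12017 ≈ -117.00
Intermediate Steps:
Z(-117) + 1/(O + 37958) = -117 + 1/(-49975 + 37958) = -117 + 1/(-12017) = -117 - 1/12017 = -1405990/12017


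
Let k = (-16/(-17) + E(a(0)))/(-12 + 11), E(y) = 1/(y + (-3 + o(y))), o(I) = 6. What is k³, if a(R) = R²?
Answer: -274625/132651 ≈ -2.0703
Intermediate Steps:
E(y) = 1/(3 + y) (E(y) = 1/(y + (-3 + 6)) = 1/(y + 3) = 1/(3 + y))
k = -65/51 (k = (-16/(-17) + 1/(3 + 0²))/(-12 + 11) = (-16*(-1/17) + 1/(3 + 0))/(-1) = (16/17 + 1/3)*(-1) = (16/17 + ⅓)*(-1) = (65/51)*(-1) = -65/51 ≈ -1.2745)
k³ = (-65/51)³ = -274625/132651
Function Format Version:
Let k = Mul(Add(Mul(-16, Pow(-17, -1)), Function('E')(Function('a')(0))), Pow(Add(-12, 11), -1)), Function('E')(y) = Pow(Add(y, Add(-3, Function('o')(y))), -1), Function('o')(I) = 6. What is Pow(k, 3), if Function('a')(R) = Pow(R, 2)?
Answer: Rational(-274625, 132651) ≈ -2.0703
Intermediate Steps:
Function('E')(y) = Pow(Add(3, y), -1) (Function('E')(y) = Pow(Add(y, Add(-3, 6)), -1) = Pow(Add(y, 3), -1) = Pow(Add(3, y), -1))
k = Rational(-65, 51) (k = Mul(Add(Mul(-16, Pow(-17, -1)), Pow(Add(3, Pow(0, 2)), -1)), Pow(Add(-12, 11), -1)) = Mul(Add(Mul(-16, Rational(-1, 17)), Pow(Add(3, 0), -1)), Pow(-1, -1)) = Mul(Add(Rational(16, 17), Pow(3, -1)), -1) = Mul(Add(Rational(16, 17), Rational(1, 3)), -1) = Mul(Rational(65, 51), -1) = Rational(-65, 51) ≈ -1.2745)
Pow(k, 3) = Pow(Rational(-65, 51), 3) = Rational(-274625, 132651)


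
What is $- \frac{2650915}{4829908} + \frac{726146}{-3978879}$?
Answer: $- \frac{299040178699}{408885521556} \approx -0.73135$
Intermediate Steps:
$- \frac{2650915}{4829908} + \frac{726146}{-3978879} = \left(-2650915\right) \frac{1}{4829908} + 726146 \left(- \frac{1}{3978879}\right) = - \frac{2650915}{4829908} - \frac{726146}{3978879} = - \frac{299040178699}{408885521556}$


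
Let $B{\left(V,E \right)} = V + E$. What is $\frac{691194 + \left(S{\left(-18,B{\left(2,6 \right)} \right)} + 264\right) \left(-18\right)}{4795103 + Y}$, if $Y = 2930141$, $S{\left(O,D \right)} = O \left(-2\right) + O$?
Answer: $\frac{343059}{3862622} \approx 0.088815$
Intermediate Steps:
$B{\left(V,E \right)} = E + V$
$S{\left(O,D \right)} = - O$ ($S{\left(O,D \right)} = - 2 O + O = - O$)
$\frac{691194 + \left(S{\left(-18,B{\left(2,6 \right)} \right)} + 264\right) \left(-18\right)}{4795103 + Y} = \frac{691194 + \left(\left(-1\right) \left(-18\right) + 264\right) \left(-18\right)}{4795103 + 2930141} = \frac{691194 + \left(18 + 264\right) \left(-18\right)}{7725244} = \left(691194 + 282 \left(-18\right)\right) \frac{1}{7725244} = \left(691194 - 5076\right) \frac{1}{7725244} = 686118 \cdot \frac{1}{7725244} = \frac{343059}{3862622}$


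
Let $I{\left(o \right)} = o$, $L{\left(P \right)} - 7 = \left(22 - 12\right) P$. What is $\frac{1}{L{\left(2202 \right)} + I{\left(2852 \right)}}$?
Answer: $\frac{1}{24879} \approx 4.0195 \cdot 10^{-5}$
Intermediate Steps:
$L{\left(P \right)} = 7 + 10 P$ ($L{\left(P \right)} = 7 + \left(22 - 12\right) P = 7 + 10 P$)
$\frac{1}{L{\left(2202 \right)} + I{\left(2852 \right)}} = \frac{1}{\left(7 + 10 \cdot 2202\right) + 2852} = \frac{1}{\left(7 + 22020\right) + 2852} = \frac{1}{22027 + 2852} = \frac{1}{24879}$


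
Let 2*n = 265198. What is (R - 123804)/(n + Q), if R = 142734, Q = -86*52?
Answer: 6310/42709 ≈ 0.14774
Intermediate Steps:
n = 132599 (n = (1/2)*265198 = 132599)
Q = -4472
(R - 123804)/(n + Q) = (142734 - 123804)/(132599 - 4472) = 18930/128127 = 18930*(1/128127) = 6310/42709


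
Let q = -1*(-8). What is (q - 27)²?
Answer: 361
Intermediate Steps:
q = 8
(q - 27)² = (8 - 27)² = (-19)² = 361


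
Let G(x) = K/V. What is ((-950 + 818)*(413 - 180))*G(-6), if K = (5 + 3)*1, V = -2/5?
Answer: 615120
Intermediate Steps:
V = -⅖ (V = -2*⅕ = -⅖ ≈ -0.40000)
K = 8 (K = 8*1 = 8)
G(x) = -20 (G(x) = 8/(-⅖) = 8*(-5/2) = -20)
((-950 + 818)*(413 - 180))*G(-6) = ((-950 + 818)*(413 - 180))*(-20) = -132*233*(-20) = -30756*(-20) = 615120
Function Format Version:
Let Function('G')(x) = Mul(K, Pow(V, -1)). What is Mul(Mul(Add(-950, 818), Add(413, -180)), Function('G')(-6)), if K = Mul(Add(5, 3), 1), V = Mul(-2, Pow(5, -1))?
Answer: 615120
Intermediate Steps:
V = Rational(-2, 5) (V = Mul(-2, Rational(1, 5)) = Rational(-2, 5) ≈ -0.40000)
K = 8 (K = Mul(8, 1) = 8)
Function('G')(x) = -20 (Function('G')(x) = Mul(8, Pow(Rational(-2, 5), -1)) = Mul(8, Rational(-5, 2)) = -20)
Mul(Mul(Add(-950, 818), Add(413, -180)), Function('G')(-6)) = Mul(Mul(Add(-950, 818), Add(413, -180)), -20) = Mul(Mul(-132, 233), -20) = Mul(-30756, -20) = 615120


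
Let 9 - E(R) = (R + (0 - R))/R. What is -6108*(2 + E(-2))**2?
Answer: -739068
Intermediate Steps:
E(R) = 9 (E(R) = 9 - (R + (0 - R))/R = 9 - (R - R)/R = 9 - 0/R = 9 - 1*0 = 9 + 0 = 9)
-6108*(2 + E(-2))**2 = -6108*(2 + 9)**2 = -6108*11**2 = -6108*121 = -739068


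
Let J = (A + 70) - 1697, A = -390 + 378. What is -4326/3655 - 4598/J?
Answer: 883216/544595 ≈ 1.6218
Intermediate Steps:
A = -12
J = -1639 (J = (-12 + 70) - 1697 = 58 - 1697 = -1639)
-4326/3655 - 4598/J = -4326/3655 - 4598/(-1639) = -4326*1/3655 - 4598*(-1/1639) = -4326/3655 + 418/149 = 883216/544595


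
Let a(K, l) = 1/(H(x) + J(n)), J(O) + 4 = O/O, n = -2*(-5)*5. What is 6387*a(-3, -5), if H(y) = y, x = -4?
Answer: -6387/7 ≈ -912.43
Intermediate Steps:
n = 50 (n = 10*5 = 50)
J(O) = -3 (J(O) = -4 + O/O = -4 + 1 = -3)
a(K, l) = -1/7 (a(K, l) = 1/(-4 - 3) = 1/(-7) = -1/7)
6387*a(-3, -5) = 6387*(-1/7) = -6387/7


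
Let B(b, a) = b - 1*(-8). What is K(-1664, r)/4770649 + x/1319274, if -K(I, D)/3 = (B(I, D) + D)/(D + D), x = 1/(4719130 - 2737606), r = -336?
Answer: -162732241680563/87299115782866755768 ≈ -1.8641e-6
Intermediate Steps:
x = 1/1981524 ≈ 5.0466e-7
B(b, a) = 8 + b (B(b, a) = b + 8 = 8 + b)
K(I, D) = -3*(8 + D + I)/(2*D) (K(I, D) = -3*((8 + I) + D)/(D + D) = -3*(8 + D + I)/(2*D))
K(-1664, r)/4770649 + x/1319274 = ((3/2)*(-8 - 1*(-336) - 1*(-1664))/(-336))/4770649 + (1/1981524)/1319274 = ((3/2)*(-1/336)*(-8 + 336 + 1664))*(1/4770649) + (1/1981524)*(1/1319274) = ((3/2)*(-1/336)*1992)*(1/4770649) + 1/2614173093576 = -249/28*1/4770649 + 1/2614173093576 = -249/133578172 + 1/2614173093576 = -162732241680563/87299115782866755768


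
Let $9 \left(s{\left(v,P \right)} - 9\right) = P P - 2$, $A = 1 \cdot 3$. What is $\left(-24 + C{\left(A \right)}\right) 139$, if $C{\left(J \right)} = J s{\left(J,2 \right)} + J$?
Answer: $\frac{2780}{3} \approx 926.67$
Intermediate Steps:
$A = 3$
$s{\left(v,P \right)} = \frac{79}{9} + \frac{P^{2}}{9}$ ($s{\left(v,P \right)} = 9 + \frac{P P - 2}{9} = 9 + \frac{P^{2} - 2}{9} = 9 + \frac{-2 + P^{2}}{9} = 9 + \left(- \frac{2}{9} + \frac{P^{2}}{9}\right) = \frac{79}{9} + \frac{P^{2}}{9}$)
$C{\left(J \right)} = \frac{92 J}{9}$ ($C{\left(J \right)} = J \left(\frac{79}{9} + \frac{2^{2}}{9}\right) + J = J \left(\frac{79}{9} + \frac{1}{9} \cdot 4\right) + J = J \left(\frac{79}{9} + \frac{4}{9}\right) + J = J \frac{83}{9} + J = \frac{83 J}{9} + J = \frac{92 J}{9}$)
$\left(-24 + C{\left(A \right)}\right) 139 = \left(-24 + \frac{92}{9} \cdot 3\right) 139 = \left(-24 + \frac{92}{3}\right) 139 = \frac{20}{3} \cdot 139 = \frac{2780}{3}$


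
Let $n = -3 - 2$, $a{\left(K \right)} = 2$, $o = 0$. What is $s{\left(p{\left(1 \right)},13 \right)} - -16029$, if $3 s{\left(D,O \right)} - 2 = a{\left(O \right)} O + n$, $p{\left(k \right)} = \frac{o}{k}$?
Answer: $\frac{48110}{3} \approx 16037.0$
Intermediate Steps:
$p{\left(k \right)} = 0$ ($p{\left(k \right)} = \frac{0}{k} = 0$)
$n = -5$
$s{\left(D,O \right)} = -1 + \frac{2 O}{3}$ ($s{\left(D,O \right)} = \frac{2}{3} + \frac{2 O - 5}{3} = \frac{2}{3} + \frac{-5 + 2 O}{3} = \frac{2}{3} + \left(- \frac{5}{3} + \frac{2 O}{3}\right) = -1 + \frac{2 O}{3}$)
$s{\left(p{\left(1 \right)},13 \right)} - -16029 = \left(-1 + \frac{2}{3} \cdot 13\right) - -16029 = \left(-1 + \frac{26}{3}\right) + 16029 = \frac{23}{3} + 16029 = \frac{48110}{3}$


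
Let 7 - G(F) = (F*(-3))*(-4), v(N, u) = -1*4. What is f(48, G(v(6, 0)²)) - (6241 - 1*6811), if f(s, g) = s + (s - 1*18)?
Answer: 648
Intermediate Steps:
v(N, u) = -4
G(F) = 7 - 12*F (G(F) = 7 - F*(-3)*(-4) = 7 - (-3*F)*(-4) = 7 - 12*F)
f(s, g) = -18 + 2*s (f(s, g) = s + (s - 18) = s + (-18 + s) = -18 + 2*s)
f(48, G(v(6, 0)²)) - (6241 - 1*6811) = (-18 + 2*48) - (6241 - 1*6811) = (-18 + 96) - (6241 - 6811) = 78 - 1*(-570) = 78 + 570 = 648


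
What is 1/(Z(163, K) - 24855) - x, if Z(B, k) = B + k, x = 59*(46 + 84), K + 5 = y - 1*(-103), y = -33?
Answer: -188889091/24627 ≈ -7670.0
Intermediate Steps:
K = 65 (K = -5 + (-33 - 1*(-103)) = -5 + (-33 + 103) = -5 + 70 = 65)
x = 7670 (x = 59*130 = 7670)
1/(Z(163, K) - 24855) - x = 1/((163 + 65) - 24855) - 1*7670 = 1/(228 - 24855) - 7670 = 1/(-24627) - 7670 = -1/24627 - 7670 = -188889091/24627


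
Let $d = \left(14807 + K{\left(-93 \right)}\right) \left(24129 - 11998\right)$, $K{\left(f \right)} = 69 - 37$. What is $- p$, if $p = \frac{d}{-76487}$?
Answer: $\frac{180011909}{76487} \approx 2353.5$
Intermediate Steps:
$K{\left(f \right)} = 32$
$d = 180011909$ ($d = \left(14807 + 32\right) \left(24129 - 11998\right) = 14839 \cdot 12131 = 180011909$)
$p = - \frac{180011909}{76487}$ ($p = \frac{180011909}{-76487} = 180011909 \left(- \frac{1}{76487}\right) = - \frac{180011909}{76487} \approx -2353.5$)
$- p = \left(-1\right) \left(- \frac{180011909}{76487}\right) = \frac{180011909}{76487}$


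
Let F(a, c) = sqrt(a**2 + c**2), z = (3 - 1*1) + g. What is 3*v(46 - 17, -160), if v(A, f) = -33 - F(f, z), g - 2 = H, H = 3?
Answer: -99 - 3*sqrt(25649) ≈ -579.46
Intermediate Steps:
g = 5 (g = 2 + 3 = 5)
z = 7 (z = (3 - 1*1) + 5 = (3 - 1) + 5 = 2 + 5 = 7)
v(A, f) = -33 - sqrt(49 + f**2) (v(A, f) = -33 - sqrt(f**2 + 7**2) = -33 - sqrt(f**2 + 49) = -33 - sqrt(49 + f**2))
3*v(46 - 17, -160) = 3*(-33 - sqrt(49 + (-160)**2)) = 3*(-33 - sqrt(49 + 25600)) = 3*(-33 - sqrt(25649)) = -99 - 3*sqrt(25649)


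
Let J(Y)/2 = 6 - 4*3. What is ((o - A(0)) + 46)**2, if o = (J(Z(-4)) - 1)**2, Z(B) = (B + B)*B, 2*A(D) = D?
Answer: 46225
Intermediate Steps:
A(D) = D/2
Z(B) = 2*B**2 (Z(B) = (2*B)*B = 2*B**2)
J(Y) = -12 (J(Y) = 2*(6 - 4*3) = 2*(6 - 12) = 2*(-6) = -12)
o = 169 (o = (-12 - 1)**2 = (-13)**2 = 169)
((o - A(0)) + 46)**2 = ((169 - 0/2) + 46)**2 = ((169 - 1*0) + 46)**2 = ((169 + 0) + 46)**2 = (169 + 46)**2 = 215**2 = 46225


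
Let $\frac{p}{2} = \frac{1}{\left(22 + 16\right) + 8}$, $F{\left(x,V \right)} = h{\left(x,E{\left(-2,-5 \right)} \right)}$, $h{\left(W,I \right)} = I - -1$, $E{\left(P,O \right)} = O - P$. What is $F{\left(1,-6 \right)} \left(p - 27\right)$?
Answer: $\frac{1240}{23} \approx 53.913$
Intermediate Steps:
$h{\left(W,I \right)} = 1 + I$ ($h{\left(W,I \right)} = I + 1 = 1 + I$)
$F{\left(x,V \right)} = -2$ ($F{\left(x,V \right)} = 1 - 3 = -2$)
$p = \frac{1}{23}$ ($p = \frac{2}{\left(22 + 16\right) + 8} = \frac{2}{38 + 8} = \frac{2}{46} = 2 \cdot \frac{1}{46} = \frac{1}{23} \approx 0.043478$)
$F{\left(1,-6 \right)} \left(p - 27\right) = - 2 \left(\frac{1}{23} - 27\right) = \left(-2\right) \left(- \frac{620}{23}\right) = \frac{1240}{23}$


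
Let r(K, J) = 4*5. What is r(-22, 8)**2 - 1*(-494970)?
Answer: 495370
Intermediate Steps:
r(K, J) = 20
r(-22, 8)**2 - 1*(-494970) = 20**2 - 1*(-494970) = 400 + 494970 = 495370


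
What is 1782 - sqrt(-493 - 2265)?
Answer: 1782 - I*sqrt(2758) ≈ 1782.0 - 52.517*I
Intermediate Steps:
1782 - sqrt(-493 - 2265) = 1782 - sqrt(-2758) = 1782 - I*sqrt(2758)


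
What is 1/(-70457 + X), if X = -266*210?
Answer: -1/126317 ≈ -7.9166e-6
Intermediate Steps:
X = -55860
1/(-70457 + X) = 1/(-70457 - 55860) = 1/(-126317) = -1/126317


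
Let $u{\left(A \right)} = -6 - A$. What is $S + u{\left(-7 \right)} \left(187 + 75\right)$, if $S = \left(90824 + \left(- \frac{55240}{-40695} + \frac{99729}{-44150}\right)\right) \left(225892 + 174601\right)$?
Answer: $\frac{13070524140320514317}{359336850} \approx 3.6374 \cdot 10^{10}$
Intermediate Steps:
$S = \frac{13070524046174259617}{359336850}$ ($S = \left(90824 + \left(\left(-55240\right) \left(- \frac{1}{40695}\right) + 99729 \left(- \frac{1}{44150}\right)\right)\right) 400493 = \left(90824 + \left(\frac{11048}{8139} - \frac{99729}{44150}\right)\right) 400493 = \left(90824 - \frac{323925131}{359336850}\right) 400493 = \frac{32636086139269}{359336850} \cdot 400493 = \frac{13070524046174259617}{359336850} \approx 3.6374 \cdot 10^{10}$)
$S + u{\left(-7 \right)} \left(187 + 75\right) = \frac{13070524046174259617}{359336850} + \left(-6 - -7\right) \left(187 + 75\right) = \frac{13070524046174259617}{359336850} + \left(-6 + 7\right) 262 = \frac{13070524046174259617}{359336850} + 1 \cdot 262 = \frac{13070524046174259617}{359336850} + 262 = \frac{13070524140320514317}{359336850}$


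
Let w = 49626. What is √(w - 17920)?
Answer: √31706 ≈ 178.06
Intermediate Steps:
√(w - 17920) = √(49626 - 17920) = √31706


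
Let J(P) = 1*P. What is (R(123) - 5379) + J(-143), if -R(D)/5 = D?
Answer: -6137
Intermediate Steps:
J(P) = P
R(D) = -5*D
(R(123) - 5379) + J(-143) = (-5*123 - 5379) - 143 = (-615 - 5379) - 143 = -5994 - 143 = -6137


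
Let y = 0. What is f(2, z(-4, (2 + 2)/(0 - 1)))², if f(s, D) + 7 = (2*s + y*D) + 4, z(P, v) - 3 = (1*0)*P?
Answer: 1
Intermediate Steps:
z(P, v) = 3 (z(P, v) = 3 + (1*0)*P = 3 + 0*P = 3 + 0 = 3)
f(s, D) = -3 + 2*s (f(s, D) = -7 + ((2*s + 0*D) + 4) = -7 + ((2*s + 0) + 4) = -7 + (2*s + 4) = -7 + (4 + 2*s) = -3 + 2*s)
f(2, z(-4, (2 + 2)/(0 - 1)))² = (-3 + 2*2)² = (-3 + 4)² = 1² = 1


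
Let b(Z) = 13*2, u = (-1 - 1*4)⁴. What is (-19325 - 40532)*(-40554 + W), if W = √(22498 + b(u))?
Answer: 2427440778 - 119714*√5631 ≈ 2.4185e+9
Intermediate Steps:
u = 625 (u = (-1 - 4)⁴ = (-5)⁴ = 625)
b(Z) = 26
W = 2*√5631 (W = √(22498 + 26) = √22524 = 2*√5631 ≈ 150.08)
(-19325 - 40532)*(-40554 + W) = (-19325 - 40532)*(-40554 + 2*√5631) = -59857*(-40554 + 2*√5631) = 2427440778 - 119714*√5631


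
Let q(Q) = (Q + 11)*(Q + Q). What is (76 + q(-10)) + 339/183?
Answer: 3529/61 ≈ 57.852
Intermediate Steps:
q(Q) = 2*Q*(11 + Q) (q(Q) = (11 + Q)*(2*Q) = 2*Q*(11 + Q))
(76 + q(-10)) + 339/183 = (76 + 2*(-10)*(11 - 10)) + 339/183 = (76 + 2*(-10)*1) + 339*(1/183) = (76 - 20) + 113/61 = 56 + 113/61 = 3529/61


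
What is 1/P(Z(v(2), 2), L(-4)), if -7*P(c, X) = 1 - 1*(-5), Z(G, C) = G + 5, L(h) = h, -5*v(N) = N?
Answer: -7/6 ≈ -1.1667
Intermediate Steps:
v(N) = -N/5
Z(G, C) = 5 + G
P(c, X) = -6/7 (P(c, X) = -(1 - 1*(-5))/7 = -(1 + 5)/7 = -⅐*6 = -6/7)
1/P(Z(v(2), 2), L(-4)) = 1/(-6/7) = -7/6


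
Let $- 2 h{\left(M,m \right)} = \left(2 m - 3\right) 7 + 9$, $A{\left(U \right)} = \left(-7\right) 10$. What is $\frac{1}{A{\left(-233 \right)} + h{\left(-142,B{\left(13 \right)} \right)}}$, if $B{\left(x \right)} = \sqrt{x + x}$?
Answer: $- \frac{32}{1411} + \frac{7 \sqrt{26}}{2822} \approx -0.010031$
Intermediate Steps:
$A{\left(U \right)} = -70$
$B{\left(x \right)} = \sqrt{2} \sqrt{x}$ ($B{\left(x \right)} = \sqrt{2 x} = \sqrt{2} \sqrt{x}$)
$h{\left(M,m \right)} = 6 - 7 m$ ($h{\left(M,m \right)} = - \frac{\left(2 m - 3\right) 7 + 9}{2} = - \frac{\left(-3 + 2 m\right) 7 + 9}{2} = - \frac{\left(-21 + 14 m\right) + 9}{2} = - \frac{-12 + 14 m}{2} = 6 - 7 m$)
$\frac{1}{A{\left(-233 \right)} + h{\left(-142,B{\left(13 \right)} \right)}} = \frac{1}{-70 + \left(6 - 7 \sqrt{2} \sqrt{13}\right)} = \frac{1}{-70 + \left(6 - 7 \sqrt{26}\right)} = \frac{1}{-64 - 7 \sqrt{26}}$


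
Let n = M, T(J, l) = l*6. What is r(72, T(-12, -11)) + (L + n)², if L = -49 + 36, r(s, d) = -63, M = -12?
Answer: 562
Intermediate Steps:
T(J, l) = 6*l
L = -13
n = -12
r(72, T(-12, -11)) + (L + n)² = -63 + (-13 - 12)² = -63 + (-25)² = -63 + 625 = 562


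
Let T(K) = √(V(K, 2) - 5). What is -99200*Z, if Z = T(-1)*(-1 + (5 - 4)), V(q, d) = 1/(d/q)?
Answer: 0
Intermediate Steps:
V(q, d) = q/d
T(K) = √(-5 + K/2) (T(K) = √(K/2 - 5) = √(-5 + K/2))
Z = 0 (Z = (√(-20 + 2*(-1))/2)*(-1 + (5 - 4)) = (√(-20 - 2)/2)*(-1 + 1) = (√(-22)/2)*0 = ((I*√22)/2)*0 = (I*√22/2)*0 = 0)
-99200*Z = -99200*0 = 0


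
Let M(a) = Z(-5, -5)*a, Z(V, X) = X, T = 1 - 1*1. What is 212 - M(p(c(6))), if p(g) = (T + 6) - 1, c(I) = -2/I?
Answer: 237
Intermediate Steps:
T = 0 (T = 1 - 1 = 0)
p(g) = 5 (p(g) = (0 + 6) - 1 = 6 - 1 = 5)
M(a) = -5*a
212 - M(p(c(6))) = 212 - (-5)*5 = 212 - 1*(-25) = 212 + 25 = 237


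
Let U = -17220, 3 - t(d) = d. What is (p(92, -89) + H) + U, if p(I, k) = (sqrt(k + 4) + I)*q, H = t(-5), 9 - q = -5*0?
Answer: -16384 + 9*I*sqrt(85) ≈ -16384.0 + 82.976*I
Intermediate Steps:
q = 9 (q = 9 - (-5)*0 = 9 - 1*0 = 9 + 0 = 9)
t(d) = 3 - d
H = 8 (H = 3 - 1*(-5) = 3 + 5 = 8)
p(I, k) = 9*I + 9*sqrt(4 + k) (p(I, k) = (sqrt(k + 4) + I)*9 = (sqrt(4 + k) + I)*9 = (I + sqrt(4 + k))*9 = 9*I + 9*sqrt(4 + k))
(p(92, -89) + H) + U = ((9*92 + 9*sqrt(4 - 89)) + 8) - 17220 = ((828 + 9*sqrt(-85)) + 8) - 17220 = ((828 + 9*(I*sqrt(85))) + 8) - 17220 = ((828 + 9*I*sqrt(85)) + 8) - 17220 = (836 + 9*I*sqrt(85)) - 17220 = -16384 + 9*I*sqrt(85)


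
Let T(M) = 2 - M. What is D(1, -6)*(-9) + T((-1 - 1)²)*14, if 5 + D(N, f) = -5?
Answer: 62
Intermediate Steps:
D(N, f) = -10 (D(N, f) = -5 - 5 = -10)
D(1, -6)*(-9) + T((-1 - 1)²)*14 = -10*(-9) + (2 - (-1 - 1)²)*14 = 90 + (2 - 1*(-2)²)*14 = 90 + (2 - 1*4)*14 = 90 + (2 - 4)*14 = 90 - 2*14 = 90 - 28 = 62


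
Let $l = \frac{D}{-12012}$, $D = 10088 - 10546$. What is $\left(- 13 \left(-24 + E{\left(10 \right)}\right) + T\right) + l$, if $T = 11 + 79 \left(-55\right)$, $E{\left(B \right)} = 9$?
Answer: $- \frac{24858605}{6006} \approx -4139.0$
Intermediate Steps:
$D = -458$
$T = -4334$ ($T = 11 - 4345 = -4334$)
$l = \frac{229}{6006}$ ($l = - \frac{458}{-12012} = \left(-458\right) \left(- \frac{1}{12012}\right) = \frac{229}{6006} \approx 0.038129$)
$\left(- 13 \left(-24 + E{\left(10 \right)}\right) + T\right) + l = \left(- 13 \left(-24 + 9\right) - 4334\right) + \frac{229}{6006} = \left(\left(-13\right) \left(-15\right) - 4334\right) + \frac{229}{6006} = \left(195 - 4334\right) + \frac{229}{6006} = -4139 + \frac{229}{6006} = - \frac{24858605}{6006}$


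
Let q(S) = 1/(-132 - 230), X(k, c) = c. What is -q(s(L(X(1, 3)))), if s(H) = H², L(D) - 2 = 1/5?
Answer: 1/362 ≈ 0.0027624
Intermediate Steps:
L(D) = 11/5 (L(D) = 2 + 1/5 = 2 + 1*(⅕) = 2 + ⅕ = 11/5)
q(S) = -1/362 (q(S) = 1/(-362) = -1/362)
-q(s(L(X(1, 3)))) = -1*(-1/362) = 1/362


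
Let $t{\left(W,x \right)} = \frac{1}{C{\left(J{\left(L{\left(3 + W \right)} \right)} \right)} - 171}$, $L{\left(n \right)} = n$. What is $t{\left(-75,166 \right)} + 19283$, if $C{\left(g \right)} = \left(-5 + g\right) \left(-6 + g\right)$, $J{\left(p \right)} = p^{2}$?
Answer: $\frac{517106252554}{26816691} \approx 19283.0$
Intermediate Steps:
$C{\left(g \right)} = \left(-6 + g\right) \left(-5 + g\right)$
$t{\left(W,x \right)} = \frac{1}{-141 + \left(3 + W\right)^{4} - 11 \left(3 + W\right)^{2}}$ ($t{\left(W,x \right)} = \frac{1}{\left(30 + \left(\left(3 + W\right)^{2}\right)^{2} - 11 \left(3 + W\right)^{2}\right) - 171} = \frac{1}{\left(30 + \left(3 + W\right)^{4} - 11 \left(3 + W\right)^{2}\right) - 171} = \frac{1}{-141 + \left(3 + W\right)^{4} - 11 \left(3 + W\right)^{2}}$)
$t{\left(-75,166 \right)} + 19283 = - \frac{1}{141 - \left(3 - 75\right)^{4} + 11 \left(3 - 75\right)^{2}} + 19283 = - \frac{1}{141 - \left(-72\right)^{4} + 11 \left(-72\right)^{2}} + 19283 = - \frac{1}{141 - 26873856 + 11 \cdot 5184} + 19283 = - \frac{1}{141 - 26873856 + 57024} + 19283 = - \frac{1}{-26816691} + 19283 = \left(-1\right) \left(- \frac{1}{26816691}\right) + 19283 = \frac{1}{26816691} + 19283 = \frac{517106252554}{26816691}$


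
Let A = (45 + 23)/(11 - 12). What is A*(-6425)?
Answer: 436900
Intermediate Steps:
A = -68 (A = 68/(-1) = 68*(-1) = -68)
A*(-6425) = -68*(-6425) = 436900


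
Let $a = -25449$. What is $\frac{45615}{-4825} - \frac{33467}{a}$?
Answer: $- \frac{199875572}{24558285} \approx -8.1388$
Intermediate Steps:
$\frac{45615}{-4825} - \frac{33467}{a} = \frac{45615}{-4825} - \frac{33467}{-25449} = 45615 \left(- \frac{1}{4825}\right) - - \frac{33467}{25449} = - \frac{9123}{965} + \frac{33467}{25449} = - \frac{199875572}{24558285}$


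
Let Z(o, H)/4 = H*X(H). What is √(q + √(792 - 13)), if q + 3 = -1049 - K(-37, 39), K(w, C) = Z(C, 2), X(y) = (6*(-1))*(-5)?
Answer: √(-1292 + √779) ≈ 35.554*I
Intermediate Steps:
X(y) = 30 (X(y) = -6*(-5) = 30)
Z(o, H) = 120*H (Z(o, H) = 4*(H*30) = 4*(30*H) = 120*H)
K(w, C) = 240 (K(w, C) = 120*2 = 240)
q = -1292 (q = -3 + (-1049 - 1*240) = -3 + (-1049 - 240) = -3 - 1289 = -1292)
√(q + √(792 - 13)) = √(-1292 + √(792 - 13)) = √(-1292 + √779)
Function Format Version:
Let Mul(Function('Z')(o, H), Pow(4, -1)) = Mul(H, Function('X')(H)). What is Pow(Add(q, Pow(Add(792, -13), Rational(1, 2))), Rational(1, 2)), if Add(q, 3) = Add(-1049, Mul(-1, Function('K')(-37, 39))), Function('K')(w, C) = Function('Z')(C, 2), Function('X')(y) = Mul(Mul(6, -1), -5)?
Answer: Pow(Add(-1292, Pow(779, Rational(1, 2))), Rational(1, 2)) ≈ Mul(35.554, I)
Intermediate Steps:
Function('X')(y) = 30 (Function('X')(y) = Mul(-6, -5) = 30)
Function('Z')(o, H) = Mul(120, H) (Function('Z')(o, H) = Mul(4, Mul(H, 30)) = Mul(4, Mul(30, H)) = Mul(120, H))
Function('K')(w, C) = 240 (Function('K')(w, C) = Mul(120, 2) = 240)
q = -1292 (q = Add(-3, Add(-1049, Mul(-1, 240))) = Add(-3, Add(-1049, -240)) = Add(-3, -1289) = -1292)
Pow(Add(q, Pow(Add(792, -13), Rational(1, 2))), Rational(1, 2)) = Pow(Add(-1292, Pow(Add(792, -13), Rational(1, 2))), Rational(1, 2)) = Pow(Add(-1292, Pow(779, Rational(1, 2))), Rational(1, 2))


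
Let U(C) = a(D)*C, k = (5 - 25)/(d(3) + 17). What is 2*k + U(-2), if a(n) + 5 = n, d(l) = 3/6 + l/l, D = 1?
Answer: 216/37 ≈ 5.8378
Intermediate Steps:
d(l) = 3/2 (d(l) = 3*(⅙) + 1 = ½ + 1 = 3/2)
a(n) = -5 + n
k = -40/37 (k = (5 - 25)/(3/2 + 17) = -20/37/2 = -20*2/37 = -40/37 ≈ -1.0811)
U(C) = -4*C (U(C) = (-5 + 1)*C = -4*C)
2*k + U(-2) = 2*(-40/37) - 4*(-2) = -80/37 + 8 = 216/37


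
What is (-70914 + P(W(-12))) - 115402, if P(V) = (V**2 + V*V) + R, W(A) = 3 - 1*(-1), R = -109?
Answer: -186393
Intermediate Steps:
W(A) = 4 (W(A) = 3 + 1 = 4)
P(V) = -109 + 2*V**2 (P(V) = (V**2 + V*V) - 109 = (V**2 + V**2) - 109 = 2*V**2 - 109 = -109 + 2*V**2)
(-70914 + P(W(-12))) - 115402 = (-70914 + (-109 + 2*4**2)) - 115402 = (-70914 + (-109 + 2*16)) - 115402 = (-70914 + (-109 + 32)) - 115402 = (-70914 - 77) - 115402 = -70991 - 115402 = -186393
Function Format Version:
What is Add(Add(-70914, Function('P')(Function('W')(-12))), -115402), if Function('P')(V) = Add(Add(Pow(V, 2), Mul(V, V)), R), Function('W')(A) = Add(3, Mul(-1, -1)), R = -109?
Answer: -186393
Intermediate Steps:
Function('W')(A) = 4 (Function('W')(A) = Add(3, 1) = 4)
Function('P')(V) = Add(-109, Mul(2, Pow(V, 2))) (Function('P')(V) = Add(Add(Pow(V, 2), Mul(V, V)), -109) = Add(Add(Pow(V, 2), Pow(V, 2)), -109) = Add(Mul(2, Pow(V, 2)), -109) = Add(-109, Mul(2, Pow(V, 2))))
Add(Add(-70914, Function('P')(Function('W')(-12))), -115402) = Add(Add(-70914, Add(-109, Mul(2, Pow(4, 2)))), -115402) = Add(Add(-70914, Add(-109, Mul(2, 16))), -115402) = Add(Add(-70914, Add(-109, 32)), -115402) = Add(Add(-70914, -77), -115402) = Add(-70991, -115402) = -186393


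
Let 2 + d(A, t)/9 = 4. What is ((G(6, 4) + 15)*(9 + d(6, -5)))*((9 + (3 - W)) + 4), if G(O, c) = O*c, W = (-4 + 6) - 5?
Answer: 20007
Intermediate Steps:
W = -3 (W = 2 - 5 = -3)
d(A, t) = 18 (d(A, t) = -18 + 9*4 = -18 + 36 = 18)
((G(6, 4) + 15)*(9 + d(6, -5)))*((9 + (3 - W)) + 4) = ((6*4 + 15)*(9 + 18))*((9 + (3 - 1*(-3))) + 4) = ((24 + 15)*27)*((9 + (3 + 3)) + 4) = (39*27)*((9 + 6) + 4) = 1053*(15 + 4) = 1053*19 = 20007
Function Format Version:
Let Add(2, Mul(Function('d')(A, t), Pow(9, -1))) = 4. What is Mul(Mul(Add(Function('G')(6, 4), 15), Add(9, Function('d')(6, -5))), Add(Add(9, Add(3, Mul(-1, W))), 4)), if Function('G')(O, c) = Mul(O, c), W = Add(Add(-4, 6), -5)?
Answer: 20007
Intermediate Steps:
W = -3 (W = Add(2, -5) = -3)
Function('d')(A, t) = 18 (Function('d')(A, t) = Add(-18, Mul(9, 4)) = Add(-18, 36) = 18)
Mul(Mul(Add(Function('G')(6, 4), 15), Add(9, Function('d')(6, -5))), Add(Add(9, Add(3, Mul(-1, W))), 4)) = Mul(Mul(Add(Mul(6, 4), 15), Add(9, 18)), Add(Add(9, Add(3, Mul(-1, -3))), 4)) = Mul(Mul(Add(24, 15), 27), Add(Add(9, Add(3, 3)), 4)) = Mul(Mul(39, 27), Add(Add(9, 6), 4)) = Mul(1053, Add(15, 4)) = Mul(1053, 19) = 20007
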